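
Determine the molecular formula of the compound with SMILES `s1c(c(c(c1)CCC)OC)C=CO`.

Heavy atoms from the SMILES: 10 C, 2 O, 1 S.
Implicit hydrogens by atom environment:
  3 × C (aromatic): no H
  2 × C: 3 H each → 6
  2 × C: 2 H each → 4
  2 × C: 1 H each → 2
  1 × C (aromatic): 1 H
  1 × O: 1 H
  1 × O: no H
  1 × S (aromatic): no H
  Total hydrogens = 14.
Molecular formula: C10H14O2S

C10H14O2S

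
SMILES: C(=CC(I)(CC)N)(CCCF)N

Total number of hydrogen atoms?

16

Hydrogens are implicit in SMILES; fill each atom to its normal valence:
  4 × C: 2 H each → 8
  2 × C: no H
  2 × N: 2 H each → 4
  1 × C: 3 H
  1 × C: 1 H
  1 × F: no H
  1 × I: no H
  Total hydrogens = 16.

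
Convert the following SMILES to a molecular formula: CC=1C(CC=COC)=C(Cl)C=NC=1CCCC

Heavy atoms from the SMILES: 14 C, 1 Cl, 1 N, 1 O.
Implicit hydrogens by atom environment:
  4 × C: 2 H each → 8
  4 × C (aromatic): no H
  3 × C: 3 H each → 9
  2 × C: 1 H each → 2
  1 × C (aromatic): 1 H
  1 × Cl: no H
  1 × N (aromatic): no H
  1 × O: no H
  Total hydrogens = 20.
Molecular formula: C14H20ClNO

C14H20ClNO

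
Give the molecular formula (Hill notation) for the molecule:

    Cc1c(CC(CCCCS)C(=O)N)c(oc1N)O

Heavy atoms from the SMILES: 12 C, 2 N, 3 O, 1 S.
Implicit hydrogens by atom environment:
  5 × C: 2 H each → 10
  4 × C (aromatic): no H
  2 × N: 2 H each → 4
  1 × C: 3 H
  1 × C: 1 H
  1 × C: no H
  1 × O: 1 H
  1 × O (aromatic): no H
  1 × O: no H
  1 × S: 1 H
  Total hydrogens = 20.
Molecular formula: C12H20N2O3S

C12H20N2O3S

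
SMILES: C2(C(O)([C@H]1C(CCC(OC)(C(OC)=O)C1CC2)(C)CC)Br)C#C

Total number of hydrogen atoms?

Hydrogens are implicit in SMILES; fill each atom to its normal valence:
  5 × C: 2 H each → 10
  5 × C: no H
  4 × C: 3 H each → 12
  4 × C: 1 H each → 4
  3 × O: no H
  1 × Br: no H
  1 × O: 1 H
  Total hydrogens = 27.

27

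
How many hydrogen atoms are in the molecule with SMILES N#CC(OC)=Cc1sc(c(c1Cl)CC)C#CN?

Hydrogens are implicit in SMILES; fill each atom to its normal valence:
  4 × C (aromatic): no H
  4 × C: no H
  2 × C: 3 H each → 6
  1 × C: 2 H
  1 × C: 1 H
  1 × Cl: no H
  1 × N: 2 H
  1 × N: no H
  1 × O: no H
  1 × S (aromatic): no H
  Total hydrogens = 11.

11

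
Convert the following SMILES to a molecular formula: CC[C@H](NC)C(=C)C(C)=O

Heavy atoms from the SMILES: 8 C, 1 N, 1 O.
Implicit hydrogens by atom environment:
  3 × C: 3 H each → 9
  2 × C: 2 H each → 4
  2 × C: no H
  1 × C: 1 H
  1 × N: 1 H
  1 × O: no H
  Total hydrogens = 15.
Molecular formula: C8H15NO

C8H15NO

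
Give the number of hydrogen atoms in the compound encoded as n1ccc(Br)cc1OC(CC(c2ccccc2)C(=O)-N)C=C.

17

Hydrogens are implicit in SMILES; fill each atom to its normal valence:
  8 × C (aromatic): 1 H each → 8
  3 × C: 1 H each → 3
  3 × C (aromatic): no H
  2 × C: 2 H each → 4
  2 × O: no H
  1 × Br: no H
  1 × C: no H
  1 × N: 2 H
  1 × N (aromatic): no H
  Total hydrogens = 17.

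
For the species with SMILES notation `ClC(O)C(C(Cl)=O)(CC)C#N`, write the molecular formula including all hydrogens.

C6H7Cl2NO2

Heavy atoms from the SMILES: 6 C, 2 Cl, 1 N, 2 O.
Implicit hydrogens by atom environment:
  3 × C: no H
  2 × Cl: no H
  1 × C: 3 H
  1 × C: 2 H
  1 × C: 1 H
  1 × N: no H
  1 × O: 1 H
  1 × O: no H
  Total hydrogens = 7.
Molecular formula: C6H7Cl2NO2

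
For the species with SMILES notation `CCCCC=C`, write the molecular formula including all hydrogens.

C6H12

Heavy atoms from the SMILES: 6 C.
Implicit hydrogens by atom environment:
  4 × C: 2 H each → 8
  1 × C: 3 H
  1 × C: 1 H
  Total hydrogens = 12.
Molecular formula: C6H12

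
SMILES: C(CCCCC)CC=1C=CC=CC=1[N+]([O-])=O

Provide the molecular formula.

Heavy atoms from the SMILES: 13 C, 1 N, 2 O.
Implicit hydrogens by atom environment:
  6 × C: 2 H each → 12
  4 × C (aromatic): 1 H each → 4
  2 × C (aromatic): no H
  1 × C: 3 H
  1 × N (charge +1): no H
  1 × O: no H
  1 × O (charge -1): no H
  Total hydrogens = 19.
Molecular formula: C13H19NO2

C13H19NO2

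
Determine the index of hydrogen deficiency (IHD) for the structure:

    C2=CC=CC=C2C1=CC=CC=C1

Molecular formula from the SMILES: C12H10.
DoU = (2C + 2 + N − H − X)/2 = (2·12 + 2 + 0 − 10 − 0)/2 = 16/2 = 8.
(Structurally: 2 ring(s) + 6 π bond(s) = 8.)

8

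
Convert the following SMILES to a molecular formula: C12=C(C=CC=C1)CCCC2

C10H12

Heavy atoms from the SMILES: 10 C.
Implicit hydrogens by atom environment:
  4 × C: 2 H each → 8
  4 × C (aromatic): 1 H each → 4
  2 × C (aromatic): no H
  Total hydrogens = 12.
Molecular formula: C10H12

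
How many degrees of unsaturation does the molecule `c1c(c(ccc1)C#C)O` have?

6

Molecular formula from the SMILES: C8H6O.
DoU = (2C + 2 + N − H − X)/2 = (2·8 + 2 + 0 − 6 − 0)/2 = 12/2 = 6.
(Structurally: 1 ring(s) + 5 π bond(s) = 6.)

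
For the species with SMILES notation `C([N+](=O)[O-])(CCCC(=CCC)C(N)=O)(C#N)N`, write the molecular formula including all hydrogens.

Heavy atoms from the SMILES: 10 C, 4 N, 3 O.
Implicit hydrogens by atom environment:
  4 × C: 2 H each → 8
  4 × C: no H
  2 × N: 2 H each → 4
  2 × O: no H
  1 × C: 3 H
  1 × C: 1 H
  1 × N: no H
  1 × N (charge +1): no H
  1 × O (charge -1): no H
  Total hydrogens = 16.
Molecular formula: C10H16N4O3

C10H16N4O3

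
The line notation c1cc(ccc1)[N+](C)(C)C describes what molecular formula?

C9H14N+

Heavy atoms from the SMILES: 9 C, 1 N.
Implicit hydrogens by atom environment:
  5 × C (aromatic): 1 H each → 5
  3 × C: 3 H each → 9
  1 × C (aromatic): no H
  1 × N (charge +1): no H
  Total hydrogens = 14.
Net charge +1.
Molecular formula: C9H14N+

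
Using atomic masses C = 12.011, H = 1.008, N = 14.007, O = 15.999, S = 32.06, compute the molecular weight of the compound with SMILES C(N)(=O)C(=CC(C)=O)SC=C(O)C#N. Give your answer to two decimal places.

212.22

Molecular formula: C8H8N2O3S.
M = 8×12.011 + 8×1.008 + 2×14.007 + 3×15.999 + 1×32.06 = 212.22 g/mol.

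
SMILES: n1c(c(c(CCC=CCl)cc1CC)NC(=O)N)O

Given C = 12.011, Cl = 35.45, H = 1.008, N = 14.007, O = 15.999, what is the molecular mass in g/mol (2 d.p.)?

Molecular formula: C12H16ClN3O2.
M = 12×12.011 + 1×35.45 + 16×1.008 + 3×14.007 + 2×15.999 = 269.73 g/mol.

269.73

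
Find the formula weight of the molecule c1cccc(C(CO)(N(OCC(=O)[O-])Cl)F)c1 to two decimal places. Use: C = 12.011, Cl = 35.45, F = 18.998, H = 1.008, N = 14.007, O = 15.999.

Molecular formula: C10H10ClFNO4-.
M = 10×12.011 + 1×35.45 + 1×18.998 + 10×1.008 + 1×14.007 + 4×15.999 = 262.64 g/mol.

262.64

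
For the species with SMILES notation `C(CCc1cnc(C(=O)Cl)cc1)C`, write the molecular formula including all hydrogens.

Heavy atoms from the SMILES: 10 C, 1 Cl, 1 N, 1 O.
Implicit hydrogens by atom environment:
  3 × C: 2 H each → 6
  3 × C (aromatic): 1 H each → 3
  2 × C (aromatic): no H
  1 × C: 3 H
  1 × C: no H
  1 × Cl: no H
  1 × N (aromatic): no H
  1 × O: no H
  Total hydrogens = 12.
Molecular formula: C10H12ClNO

C10H12ClNO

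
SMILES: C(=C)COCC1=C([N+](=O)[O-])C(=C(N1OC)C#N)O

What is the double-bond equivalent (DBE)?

7

Molecular formula from the SMILES: C10H11N3O5.
DoU = (2C + 2 + N − H − X)/2 = (2·10 + 2 + 3 − 11 − 0)/2 = 14/2 = 7.
(Structurally: 1 ring(s) + 6 π bond(s) = 7.)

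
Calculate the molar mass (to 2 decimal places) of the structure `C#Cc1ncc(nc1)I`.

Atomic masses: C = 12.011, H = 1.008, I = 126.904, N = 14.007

Molecular formula: C6H3IN2.
M = 6×12.011 + 3×1.008 + 1×126.904 + 2×14.007 = 230.01 g/mol.

230.01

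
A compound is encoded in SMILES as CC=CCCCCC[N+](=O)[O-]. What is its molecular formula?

C8H15NO2

Heavy atoms from the SMILES: 8 C, 1 N, 2 O.
Implicit hydrogens by atom environment:
  5 × C: 2 H each → 10
  2 × C: 1 H each → 2
  1 × C: 3 H
  1 × N (charge +1): no H
  1 × O: no H
  1 × O (charge -1): no H
  Total hydrogens = 15.
Molecular formula: C8H15NO2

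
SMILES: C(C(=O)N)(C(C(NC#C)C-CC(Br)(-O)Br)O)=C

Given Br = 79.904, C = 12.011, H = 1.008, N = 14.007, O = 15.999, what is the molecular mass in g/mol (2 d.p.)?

Molecular formula: C10H14Br2N2O3.
M = 2×79.904 + 10×12.011 + 14×1.008 + 2×14.007 + 3×15.999 = 370.04 g/mol.

370.04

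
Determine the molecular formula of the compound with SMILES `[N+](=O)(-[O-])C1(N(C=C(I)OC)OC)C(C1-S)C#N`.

C8H10IN3O4S

Heavy atoms from the SMILES: 8 C, 1 I, 3 N, 4 O, 1 S.
Implicit hydrogens by atom environment:
  3 × C: 1 H each → 3
  3 × C: no H
  3 × O: no H
  2 × C: 3 H each → 6
  2 × N: no H
  1 × I: no H
  1 × N (charge +1): no H
  1 × O (charge -1): no H
  1 × S: 1 H
  Total hydrogens = 10.
Molecular formula: C8H10IN3O4S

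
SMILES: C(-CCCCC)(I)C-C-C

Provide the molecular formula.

Heavy atoms from the SMILES: 9 C, 1 I.
Implicit hydrogens by atom environment:
  6 × C: 2 H each → 12
  2 × C: 3 H each → 6
  1 × C: 1 H
  1 × I: no H
  Total hydrogens = 19.
Molecular formula: C9H19I

C9H19I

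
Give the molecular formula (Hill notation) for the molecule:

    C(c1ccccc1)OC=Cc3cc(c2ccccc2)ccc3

Heavy atoms from the SMILES: 21 C, 1 O.
Implicit hydrogens by atom environment:
  14 × C (aromatic): 1 H each → 14
  4 × C (aromatic): no H
  2 × C: 1 H each → 2
  1 × C: 2 H
  1 × O: no H
  Total hydrogens = 18.
Molecular formula: C21H18O

C21H18O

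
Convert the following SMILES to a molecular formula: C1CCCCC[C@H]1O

Heavy atoms from the SMILES: 7 C, 1 O.
Implicit hydrogens by atom environment:
  6 × C: 2 H each → 12
  1 × C: 1 H
  1 × O: 1 H
  Total hydrogens = 14.
Molecular formula: C7H14O

C7H14O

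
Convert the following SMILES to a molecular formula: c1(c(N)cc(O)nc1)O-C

Heavy atoms from the SMILES: 6 C, 2 N, 2 O.
Implicit hydrogens by atom environment:
  3 × C (aromatic): no H
  2 × C (aromatic): 1 H each → 2
  1 × C: 3 H
  1 × N: 2 H
  1 × N (aromatic): no H
  1 × O: 1 H
  1 × O: no H
  Total hydrogens = 8.
Molecular formula: C6H8N2O2

C6H8N2O2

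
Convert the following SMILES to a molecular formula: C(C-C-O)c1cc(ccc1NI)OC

Heavy atoms from the SMILES: 10 C, 1 I, 1 N, 2 O.
Implicit hydrogens by atom environment:
  3 × C: 2 H each → 6
  3 × C (aromatic): 1 H each → 3
  3 × C (aromatic): no H
  1 × C: 3 H
  1 × I: no H
  1 × N: 1 H
  1 × O: 1 H
  1 × O: no H
  Total hydrogens = 14.
Molecular formula: C10H14INO2

C10H14INO2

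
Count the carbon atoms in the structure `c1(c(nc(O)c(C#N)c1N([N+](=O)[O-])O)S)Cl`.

6

The symbol for carbon appears 6 times in the SMILES. Lowercase c denotes aromatic carbon and counts toward C.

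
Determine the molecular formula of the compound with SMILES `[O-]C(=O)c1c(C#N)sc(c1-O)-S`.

Heavy atoms from the SMILES: 6 C, 1 N, 3 O, 2 S.
Implicit hydrogens by atom environment:
  4 × C (aromatic): no H
  2 × C: no H
  1 × N: no H
  1 × O: 1 H
  1 × O: no H
  1 × O (charge -1): no H
  1 × S: 1 H
  1 × S (aromatic): no H
  Total hydrogens = 2.
Net charge -1.
Molecular formula: C6H2NO3S2-

C6H2NO3S2-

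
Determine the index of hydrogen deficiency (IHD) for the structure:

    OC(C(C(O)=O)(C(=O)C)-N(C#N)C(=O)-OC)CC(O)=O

Molecular formula from the SMILES: C10H12N2O8.
DoU = (2C + 2 + N − H − X)/2 = (2·10 + 2 + 2 − 12 − 0)/2 = 12/2 = 6.
(Structurally: 0 ring(s) + 6 π bond(s) = 6.)

6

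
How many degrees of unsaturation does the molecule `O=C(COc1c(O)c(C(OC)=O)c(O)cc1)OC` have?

Molecular formula from the SMILES: C11H12O7.
DoU = (2C + 2 + N − H − X)/2 = (2·11 + 2 + 0 − 12 − 0)/2 = 12/2 = 6.
(Structurally: 1 ring(s) + 5 π bond(s) = 6.)

6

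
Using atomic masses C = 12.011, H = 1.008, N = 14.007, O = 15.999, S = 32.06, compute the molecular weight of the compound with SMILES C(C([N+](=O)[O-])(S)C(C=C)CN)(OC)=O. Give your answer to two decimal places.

Molecular formula: C7H12N2O4S.
M = 7×12.011 + 12×1.008 + 2×14.007 + 4×15.999 + 1×32.06 = 220.24 g/mol.

220.24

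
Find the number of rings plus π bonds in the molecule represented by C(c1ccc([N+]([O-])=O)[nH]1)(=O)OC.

Molecular formula from the SMILES: C6H6N2O4.
DoU = (2C + 2 + N − H − X)/2 = (2·6 + 2 + 2 − 6 − 0)/2 = 10/2 = 5.
(Structurally: 1 ring(s) + 4 π bond(s) = 5.)

5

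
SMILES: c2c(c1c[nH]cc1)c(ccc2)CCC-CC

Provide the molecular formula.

Heavy atoms from the SMILES: 15 C, 1 N.
Implicit hydrogens by atom environment:
  7 × C (aromatic): 1 H each → 7
  4 × C: 2 H each → 8
  3 × C (aromatic): no H
  1 × C: 3 H
  1 × N (aromatic): 1 H
  Total hydrogens = 19.
Molecular formula: C15H19N

C15H19N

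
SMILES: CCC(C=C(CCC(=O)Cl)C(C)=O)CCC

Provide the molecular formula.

Heavy atoms from the SMILES: 13 C, 1 Cl, 2 O.
Implicit hydrogens by atom environment:
  5 × C: 2 H each → 10
  3 × C: 3 H each → 9
  3 × C: no H
  2 × C: 1 H each → 2
  2 × O: no H
  1 × Cl: no H
  Total hydrogens = 21.
Molecular formula: C13H21ClO2

C13H21ClO2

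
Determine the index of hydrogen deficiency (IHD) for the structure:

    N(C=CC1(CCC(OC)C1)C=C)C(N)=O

Molecular formula from the SMILES: C11H18N2O2.
DoU = (2C + 2 + N − H − X)/2 = (2·11 + 2 + 2 − 18 − 0)/2 = 8/2 = 4.
(Structurally: 1 ring(s) + 3 π bond(s) = 4.)

4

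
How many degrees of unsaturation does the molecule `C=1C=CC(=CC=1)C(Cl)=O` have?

5

Molecular formula from the SMILES: C7H5ClO.
DoU = (2C + 2 + N − H − X)/2 = (2·7 + 2 + 0 − 5 − 1)/2 = 10/2 = 5.
(Structurally: 1 ring(s) + 4 π bond(s) = 5.)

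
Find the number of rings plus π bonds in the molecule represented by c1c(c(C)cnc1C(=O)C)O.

5

Molecular formula from the SMILES: C8H9NO2.
DoU = (2C + 2 + N − H − X)/2 = (2·8 + 2 + 1 − 9 − 0)/2 = 10/2 = 5.
(Structurally: 1 ring(s) + 4 π bond(s) = 5.)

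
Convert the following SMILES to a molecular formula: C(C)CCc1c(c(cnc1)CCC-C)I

C13H20IN

Heavy atoms from the SMILES: 13 C, 1 I, 1 N.
Implicit hydrogens by atom environment:
  6 × C: 2 H each → 12
  3 × C (aromatic): no H
  2 × C: 3 H each → 6
  2 × C (aromatic): 1 H each → 2
  1 × I: no H
  1 × N (aromatic): no H
  Total hydrogens = 20.
Molecular formula: C13H20IN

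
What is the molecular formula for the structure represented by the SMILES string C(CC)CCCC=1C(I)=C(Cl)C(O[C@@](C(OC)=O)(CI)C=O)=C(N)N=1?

Heavy atoms from the SMILES: 16 C, 1 Cl, 2 I, 2 N, 4 O.
Implicit hydrogens by atom environment:
  6 × C: 2 H each → 12
  5 × C (aromatic): no H
  4 × O: no H
  2 × C: 3 H each → 6
  2 × C: no H
  2 × I: no H
  1 × C: 1 H
  1 × Cl: no H
  1 × N: 2 H
  1 × N (aromatic): no H
  Total hydrogens = 21.
Molecular formula: C16H21ClI2N2O4

C16H21ClI2N2O4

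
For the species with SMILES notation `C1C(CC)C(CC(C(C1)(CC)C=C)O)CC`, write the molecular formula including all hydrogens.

Heavy atoms from the SMILES: 15 C, 1 O.
Implicit hydrogens by atom environment:
  7 × C: 2 H each → 14
  4 × C: 1 H each → 4
  3 × C: 3 H each → 9
  1 × C: no H
  1 × O: 1 H
  Total hydrogens = 28.
Molecular formula: C15H28O

C15H28O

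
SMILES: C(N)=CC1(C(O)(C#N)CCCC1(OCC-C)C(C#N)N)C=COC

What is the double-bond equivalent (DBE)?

Molecular formula from the SMILES: C17H26N4O3.
DoU = (2C + 2 + N − H − X)/2 = (2·17 + 2 + 4 − 26 − 0)/2 = 14/2 = 7.
(Structurally: 1 ring(s) + 6 π bond(s) = 7.)

7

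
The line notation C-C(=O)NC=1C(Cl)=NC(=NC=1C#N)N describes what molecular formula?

C7H6ClN5O

Heavy atoms from the SMILES: 7 C, 1 Cl, 5 N, 1 O.
Implicit hydrogens by atom environment:
  4 × C (aromatic): no H
  2 × C: no H
  2 × N (aromatic): no H
  1 × C: 3 H
  1 × Cl: no H
  1 × N: 2 H
  1 × N: 1 H
  1 × N: no H
  1 × O: no H
  Total hydrogens = 6.
Molecular formula: C7H6ClN5O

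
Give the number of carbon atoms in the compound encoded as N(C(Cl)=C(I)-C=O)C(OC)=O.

The symbol for carbon appears 5 times in the SMILES. (Cl is a single chlorine, not C + l.)

5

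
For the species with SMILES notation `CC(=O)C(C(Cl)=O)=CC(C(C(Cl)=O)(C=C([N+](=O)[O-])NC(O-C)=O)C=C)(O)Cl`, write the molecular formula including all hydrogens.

Heavy atoms from the SMILES: 14 C, 3 Cl, 2 N, 8 O.
Implicit hydrogens by atom environment:
  8 × C: no H
  6 × O: no H
  3 × C: 1 H each → 3
  3 × Cl: no H
  2 × C: 3 H each → 6
  1 × C: 2 H
  1 × N: 1 H
  1 × N (charge +1): no H
  1 × O: 1 H
  1 × O (charge -1): no H
  Total hydrogens = 13.
Molecular formula: C14H13Cl3N2O8

C14H13Cl3N2O8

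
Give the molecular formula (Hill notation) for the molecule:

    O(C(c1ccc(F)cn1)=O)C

C7H6FNO2

Heavy atoms from the SMILES: 7 C, 1 F, 1 N, 2 O.
Implicit hydrogens by atom environment:
  3 × C (aromatic): 1 H each → 3
  2 × C (aromatic): no H
  2 × O: no H
  1 × C: 3 H
  1 × C: no H
  1 × F: no H
  1 × N (aromatic): no H
  Total hydrogens = 6.
Molecular formula: C7H6FNO2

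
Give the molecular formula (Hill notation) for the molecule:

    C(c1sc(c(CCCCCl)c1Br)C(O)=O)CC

Heavy atoms from the SMILES: 1 Br, 12 C, 1 Cl, 2 O, 1 S.
Implicit hydrogens by atom environment:
  6 × C: 2 H each → 12
  4 × C (aromatic): no H
  1 × Br: no H
  1 × C: 3 H
  1 × C: no H
  1 × Cl: no H
  1 × O: 1 H
  1 × O: no H
  1 × S (aromatic): no H
  Total hydrogens = 16.
Molecular formula: C12H16BrClO2S

C12H16BrClO2S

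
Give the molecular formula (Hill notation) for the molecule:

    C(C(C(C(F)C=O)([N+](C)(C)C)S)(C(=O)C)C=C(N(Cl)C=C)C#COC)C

Heavy atoms from the SMILES: 18 C, 1 Cl, 1 F, 2 N, 3 O, 1 S.
Implicit hydrogens by atom environment:
  6 × C: 3 H each → 18
  6 × C: no H
  4 × C: 1 H each → 4
  3 × O: no H
  2 × C: 2 H each → 4
  1 × Cl: no H
  1 × F: no H
  1 × N (charge +1): no H
  1 × N: no H
  1 × S: 1 H
  Total hydrogens = 27.
Net charge +1.
Molecular formula: C18H27ClFN2O3S+

C18H27ClFN2O3S+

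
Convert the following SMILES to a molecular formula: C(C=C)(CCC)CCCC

C10H20

Heavy atoms from the SMILES: 10 C.
Implicit hydrogens by atom environment:
  6 × C: 2 H each → 12
  2 × C: 3 H each → 6
  2 × C: 1 H each → 2
  Total hydrogens = 20.
Molecular formula: C10H20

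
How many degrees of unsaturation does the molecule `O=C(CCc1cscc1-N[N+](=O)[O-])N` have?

Molecular formula from the SMILES: C7H9N3O3S.
DoU = (2C + 2 + N − H − X)/2 = (2·7 + 2 + 3 − 9 − 0)/2 = 10/2 = 5.
(Structurally: 1 ring(s) + 4 π bond(s) = 5.)

5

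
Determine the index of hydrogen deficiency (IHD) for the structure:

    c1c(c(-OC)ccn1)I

Molecular formula from the SMILES: C6H6INO.
DoU = (2C + 2 + N − H − X)/2 = (2·6 + 2 + 1 − 6 − 1)/2 = 8/2 = 4.
(Structurally: 1 ring(s) + 3 π bond(s) = 4.)

4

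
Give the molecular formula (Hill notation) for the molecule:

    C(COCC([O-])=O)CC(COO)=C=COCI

C10H14IO6-

Heavy atoms from the SMILES: 10 C, 1 I, 6 O.
Implicit hydrogens by atom environment:
  6 × C: 2 H each → 12
  4 × O: no H
  3 × C: no H
  1 × C: 1 H
  1 × I: no H
  1 × O: 1 H
  1 × O (charge -1): no H
  Total hydrogens = 14.
Net charge -1.
Molecular formula: C10H14IO6-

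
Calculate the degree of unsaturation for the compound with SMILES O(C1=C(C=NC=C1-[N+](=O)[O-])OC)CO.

5

Molecular formula from the SMILES: C7H8N2O5.
DoU = (2C + 2 + N − H − X)/2 = (2·7 + 2 + 2 − 8 − 0)/2 = 10/2 = 5.
(Structurally: 1 ring(s) + 4 π bond(s) = 5.)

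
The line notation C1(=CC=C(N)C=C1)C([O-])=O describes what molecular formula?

Heavy atoms from the SMILES: 7 C, 1 N, 2 O.
Implicit hydrogens by atom environment:
  4 × C (aromatic): 1 H each → 4
  2 × C (aromatic): no H
  1 × C: no H
  1 × N: 2 H
  1 × O: no H
  1 × O (charge -1): no H
  Total hydrogens = 6.
Net charge -1.
Molecular formula: C7H6NO2-

C7H6NO2-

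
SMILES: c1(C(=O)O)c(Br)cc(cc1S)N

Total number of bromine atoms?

The symbol for bromine appears 1 time in the SMILES.

1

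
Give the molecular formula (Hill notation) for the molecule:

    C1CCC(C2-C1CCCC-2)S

Heavy atoms from the SMILES: 10 C, 1 S.
Implicit hydrogens by atom environment:
  7 × C: 2 H each → 14
  3 × C: 1 H each → 3
  1 × S: 1 H
  Total hydrogens = 18.
Molecular formula: C10H18S

C10H18S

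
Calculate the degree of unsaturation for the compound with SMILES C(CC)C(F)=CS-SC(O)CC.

Molecular formula from the SMILES: C8H15FOS2.
DoU = (2C + 2 + N − H − X)/2 = (2·8 + 2 + 0 − 15 − 1)/2 = 2/2 = 1.
(Structurally: 0 ring(s) + 1 π bond(s) = 1.)

1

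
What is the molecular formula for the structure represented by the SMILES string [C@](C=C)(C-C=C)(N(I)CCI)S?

C8H13I2NS

Heavy atoms from the SMILES: 8 C, 2 I, 1 N, 1 S.
Implicit hydrogens by atom environment:
  5 × C: 2 H each → 10
  2 × C: 1 H each → 2
  2 × I: no H
  1 × C: no H
  1 × N: no H
  1 × S: 1 H
  Total hydrogens = 13.
Molecular formula: C8H13I2NS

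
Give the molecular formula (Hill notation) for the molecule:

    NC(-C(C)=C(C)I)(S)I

C5H9I2NS

Heavy atoms from the SMILES: 5 C, 2 I, 1 N, 1 S.
Implicit hydrogens by atom environment:
  3 × C: no H
  2 × C: 3 H each → 6
  2 × I: no H
  1 × N: 2 H
  1 × S: 1 H
  Total hydrogens = 9.
Molecular formula: C5H9I2NS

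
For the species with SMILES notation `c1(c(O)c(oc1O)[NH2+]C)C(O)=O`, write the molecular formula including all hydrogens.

Heavy atoms from the SMILES: 6 C, 1 N, 5 O.
Implicit hydrogens by atom environment:
  4 × C (aromatic): no H
  3 × O: 1 H each → 3
  1 × C: 3 H
  1 × C: no H
  1 × N (charge +1): 2 H
  1 × O (aromatic): no H
  1 × O: no H
  Total hydrogens = 8.
Net charge +1.
Molecular formula: C6H8NO5+

C6H8NO5+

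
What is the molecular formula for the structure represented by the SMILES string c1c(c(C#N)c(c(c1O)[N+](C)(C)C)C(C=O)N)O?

C12H16N3O3+

Heavy atoms from the SMILES: 12 C, 3 N, 3 O.
Implicit hydrogens by atom environment:
  5 × C (aromatic): no H
  3 × C: 3 H each → 9
  2 × C: 1 H each → 2
  2 × O: 1 H each → 2
  1 × C (aromatic): 1 H
  1 × C: no H
  1 × N: 2 H
  1 × N: no H
  1 × N (charge +1): no H
  1 × O: no H
  Total hydrogens = 16.
Net charge +1.
Molecular formula: C12H16N3O3+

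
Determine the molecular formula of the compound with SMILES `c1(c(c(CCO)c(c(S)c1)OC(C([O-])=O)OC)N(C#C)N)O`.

C13H15N2O6S-

Heavy atoms from the SMILES: 13 C, 2 N, 6 O, 1 S.
Implicit hydrogens by atom environment:
  5 × C (aromatic): no H
  3 × O: no H
  2 × C: 2 H each → 4
  2 × C: 1 H each → 2
  2 × C: no H
  2 × O: 1 H each → 2
  1 × C: 3 H
  1 × C (aromatic): 1 H
  1 × N: 2 H
  1 × N: no H
  1 × O (charge -1): no H
  1 × S: 1 H
  Total hydrogens = 15.
Net charge -1.
Molecular formula: C13H15N2O6S-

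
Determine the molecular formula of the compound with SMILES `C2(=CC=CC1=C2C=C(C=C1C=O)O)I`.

Heavy atoms from the SMILES: 11 C, 1 I, 2 O.
Implicit hydrogens by atom environment:
  5 × C (aromatic): 1 H each → 5
  5 × C (aromatic): no H
  1 × C: 1 H
  1 × I: no H
  1 × O: 1 H
  1 × O: no H
  Total hydrogens = 7.
Molecular formula: C11H7IO2

C11H7IO2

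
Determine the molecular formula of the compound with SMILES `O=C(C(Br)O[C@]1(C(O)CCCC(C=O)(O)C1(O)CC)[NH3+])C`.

C13H23BrNO6+

Heavy atoms from the SMILES: 1 Br, 13 C, 1 N, 6 O.
Implicit hydrogens by atom environment:
  4 × C: 2 H each → 8
  4 × C: no H
  3 × C: 1 H each → 3
  3 × O: 1 H each → 3
  3 × O: no H
  2 × C: 3 H each → 6
  1 × Br: no H
  1 × N (charge +1): 3 H
  Total hydrogens = 23.
Net charge +1.
Molecular formula: C13H23BrNO6+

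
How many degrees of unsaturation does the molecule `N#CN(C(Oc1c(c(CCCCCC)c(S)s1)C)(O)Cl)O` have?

5

Molecular formula from the SMILES: C13H19ClN2O3S2.
DoU = (2C + 2 + N − H − X)/2 = (2·13 + 2 + 2 − 19 − 1)/2 = 10/2 = 5.
(Structurally: 1 ring(s) + 4 π bond(s) = 5.)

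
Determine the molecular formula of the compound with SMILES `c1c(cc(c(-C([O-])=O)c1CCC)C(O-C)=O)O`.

C12H13O5-

Heavy atoms from the SMILES: 12 C, 5 O.
Implicit hydrogens by atom environment:
  4 × C (aromatic): no H
  3 × O: no H
  2 × C: 3 H each → 6
  2 × C: 2 H each → 4
  2 × C (aromatic): 1 H each → 2
  2 × C: no H
  1 × O: 1 H
  1 × O (charge -1): no H
  Total hydrogens = 13.
Net charge -1.
Molecular formula: C12H13O5-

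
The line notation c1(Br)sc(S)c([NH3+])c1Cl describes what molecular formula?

C4H4BrClNS2+

Heavy atoms from the SMILES: 1 Br, 4 C, 1 Cl, 1 N, 2 S.
Implicit hydrogens by atom environment:
  4 × C (aromatic): no H
  1 × Br: no H
  1 × Cl: no H
  1 × N (charge +1): 3 H
  1 × S: 1 H
  1 × S (aromatic): no H
  Total hydrogens = 4.
Net charge +1.
Molecular formula: C4H4BrClNS2+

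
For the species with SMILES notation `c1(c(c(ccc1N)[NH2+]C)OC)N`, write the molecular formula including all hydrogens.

Heavy atoms from the SMILES: 8 C, 3 N, 1 O.
Implicit hydrogens by atom environment:
  4 × C (aromatic): no H
  2 × C: 3 H each → 6
  2 × C (aromatic): 1 H each → 2
  2 × N: 2 H each → 4
  1 × N (charge +1): 2 H
  1 × O: no H
  Total hydrogens = 14.
Net charge +1.
Molecular formula: C8H14N3O+

C8H14N3O+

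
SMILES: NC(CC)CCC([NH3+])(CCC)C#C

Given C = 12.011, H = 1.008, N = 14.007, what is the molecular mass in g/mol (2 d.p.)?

Molecular formula: C11H23N2+.
M = 11×12.011 + 23×1.008 + 2×14.007 = 183.32 g/mol.

183.32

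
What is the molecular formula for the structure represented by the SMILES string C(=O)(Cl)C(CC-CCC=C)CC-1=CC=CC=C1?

Heavy atoms from the SMILES: 15 C, 1 Cl, 1 O.
Implicit hydrogens by atom environment:
  6 × C: 2 H each → 12
  5 × C (aromatic): 1 H each → 5
  2 × C: 1 H each → 2
  1 × C: no H
  1 × C (aromatic): no H
  1 × Cl: no H
  1 × O: no H
  Total hydrogens = 19.
Molecular formula: C15H19ClO

C15H19ClO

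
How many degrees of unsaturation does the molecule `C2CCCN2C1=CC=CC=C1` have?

Molecular formula from the SMILES: C10H13N.
DoU = (2C + 2 + N − H − X)/2 = (2·10 + 2 + 1 − 13 − 0)/2 = 10/2 = 5.
(Structurally: 2 ring(s) + 3 π bond(s) = 5.)

5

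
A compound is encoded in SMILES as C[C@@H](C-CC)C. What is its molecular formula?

Heavy atoms from the SMILES: 6 C.
Implicit hydrogens by atom environment:
  3 × C: 3 H each → 9
  2 × C: 2 H each → 4
  1 × C: 1 H
  Total hydrogens = 14.
Molecular formula: C6H14

C6H14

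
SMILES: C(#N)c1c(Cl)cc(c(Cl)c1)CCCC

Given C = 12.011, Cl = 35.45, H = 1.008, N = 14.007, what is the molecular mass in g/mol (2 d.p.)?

Molecular formula: C11H11Cl2N.
M = 11×12.011 + 2×35.45 + 11×1.008 + 1×14.007 = 228.12 g/mol.

228.12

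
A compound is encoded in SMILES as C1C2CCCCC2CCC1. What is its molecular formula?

Heavy atoms from the SMILES: 10 C.
Implicit hydrogens by atom environment:
  8 × C: 2 H each → 16
  2 × C: 1 H each → 2
  Total hydrogens = 18.
Molecular formula: C10H18

C10H18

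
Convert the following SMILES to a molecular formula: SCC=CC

Heavy atoms from the SMILES: 4 C, 1 S.
Implicit hydrogens by atom environment:
  2 × C: 1 H each → 2
  1 × C: 3 H
  1 × C: 2 H
  1 × S: 1 H
  Total hydrogens = 8.
Molecular formula: C4H8S

C4H8S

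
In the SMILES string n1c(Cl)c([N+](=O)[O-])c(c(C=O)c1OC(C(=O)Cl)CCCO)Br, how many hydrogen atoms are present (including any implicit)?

Hydrogens are implicit in SMILES; fill each atom to its normal valence:
  5 × C (aromatic): no H
  4 × O: no H
  3 × C: 2 H each → 6
  2 × C: 1 H each → 2
  2 × Cl: no H
  1 × Br: no H
  1 × C: no H
  1 × N (aromatic): no H
  1 × N (charge +1): no H
  1 × O: 1 H
  1 × O (charge -1): no H
  Total hydrogens = 9.

9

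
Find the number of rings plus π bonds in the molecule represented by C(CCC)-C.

Molecular formula from the SMILES: C5H12.
DoU = (2C + 2 + N − H − X)/2 = (2·5 + 2 + 0 − 12 − 0)/2 = 0/2 = 0.
(Structurally: 0 ring(s) + 0 π bond(s) = 0.)

0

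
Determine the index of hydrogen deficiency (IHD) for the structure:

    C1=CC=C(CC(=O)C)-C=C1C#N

7

Molecular formula from the SMILES: C10H9NO.
DoU = (2C + 2 + N − H − X)/2 = (2·10 + 2 + 1 − 9 − 0)/2 = 14/2 = 7.
(Structurally: 1 ring(s) + 6 π bond(s) = 7.)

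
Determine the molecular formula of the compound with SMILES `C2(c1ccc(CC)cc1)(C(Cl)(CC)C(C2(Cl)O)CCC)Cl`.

Heavy atoms from the SMILES: 17 C, 3 Cl, 1 O.
Implicit hydrogens by atom environment:
  4 × C: 2 H each → 8
  4 × C (aromatic): 1 H each → 4
  3 × C: 3 H each → 9
  3 × C: no H
  3 × Cl: no H
  2 × C (aromatic): no H
  1 × C: 1 H
  1 × O: 1 H
  Total hydrogens = 23.
Molecular formula: C17H23Cl3O

C17H23Cl3O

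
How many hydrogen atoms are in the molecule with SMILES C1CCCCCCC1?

16

Hydrogens are implicit in SMILES; fill each atom to its normal valence:
  8 × C: 2 H each → 16
  Total hydrogens = 16.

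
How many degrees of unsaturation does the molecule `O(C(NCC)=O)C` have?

1

Molecular formula from the SMILES: C4H9NO2.
DoU = (2C + 2 + N − H − X)/2 = (2·4 + 2 + 1 − 9 − 0)/2 = 2/2 = 1.
(Structurally: 0 ring(s) + 1 π bond(s) = 1.)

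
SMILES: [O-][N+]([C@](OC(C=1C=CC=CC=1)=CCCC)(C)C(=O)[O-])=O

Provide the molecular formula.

Heavy atoms from the SMILES: 14 C, 1 N, 5 O.
Implicit hydrogens by atom environment:
  5 × C (aromatic): 1 H each → 5
  3 × C: no H
  3 × O: no H
  2 × C: 3 H each → 6
  2 × C: 2 H each → 4
  2 × O (charge -1): no H
  1 × C: 1 H
  1 × C (aromatic): no H
  1 × N (charge +1): no H
  Total hydrogens = 16.
Net charge -1.
Molecular formula: C14H16NO5-

C14H16NO5-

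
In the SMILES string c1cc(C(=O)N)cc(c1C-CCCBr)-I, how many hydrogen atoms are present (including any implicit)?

13

Hydrogens are implicit in SMILES; fill each atom to its normal valence:
  4 × C: 2 H each → 8
  3 × C (aromatic): 1 H each → 3
  3 × C (aromatic): no H
  1 × Br: no H
  1 × C: no H
  1 × I: no H
  1 × N: 2 H
  1 × O: no H
  Total hydrogens = 13.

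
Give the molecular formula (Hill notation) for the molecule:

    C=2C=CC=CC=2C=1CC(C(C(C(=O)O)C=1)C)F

Heavy atoms from the SMILES: 14 C, 1 F, 2 O.
Implicit hydrogens by atom environment:
  5 × C (aromatic): 1 H each → 5
  4 × C: 1 H each → 4
  2 × C: no H
  1 × C: 3 H
  1 × C: 2 H
  1 × C (aromatic): no H
  1 × F: no H
  1 × O: 1 H
  1 × O: no H
  Total hydrogens = 15.
Molecular formula: C14H15FO2

C14H15FO2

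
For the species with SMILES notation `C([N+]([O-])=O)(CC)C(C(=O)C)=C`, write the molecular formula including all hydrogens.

C7H11NO3

Heavy atoms from the SMILES: 7 C, 1 N, 3 O.
Implicit hydrogens by atom environment:
  2 × C: 3 H each → 6
  2 × C: 2 H each → 4
  2 × C: no H
  2 × O: no H
  1 × C: 1 H
  1 × N (charge +1): no H
  1 × O (charge -1): no H
  Total hydrogens = 11.
Molecular formula: C7H11NO3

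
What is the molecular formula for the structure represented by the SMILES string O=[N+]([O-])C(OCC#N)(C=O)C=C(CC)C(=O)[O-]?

Heavy atoms from the SMILES: 9 C, 2 N, 6 O.
Implicit hydrogens by atom environment:
  4 × C: no H
  4 × O: no H
  2 × C: 2 H each → 4
  2 × C: 1 H each → 2
  2 × O (charge -1): no H
  1 × C: 3 H
  1 × N (charge +1): no H
  1 × N: no H
  Total hydrogens = 9.
Net charge -1.
Molecular formula: C9H9N2O6-

C9H9N2O6-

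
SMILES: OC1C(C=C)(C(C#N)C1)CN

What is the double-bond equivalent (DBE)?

Molecular formula from the SMILES: C8H12N2O.
DoU = (2C + 2 + N − H − X)/2 = (2·8 + 2 + 2 − 12 − 0)/2 = 8/2 = 4.
(Structurally: 1 ring(s) + 3 π bond(s) = 4.)

4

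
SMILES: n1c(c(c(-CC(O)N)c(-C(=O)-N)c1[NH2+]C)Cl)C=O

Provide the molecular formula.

Heavy atoms from the SMILES: 10 C, 1 Cl, 4 N, 3 O.
Implicit hydrogens by atom environment:
  5 × C (aromatic): no H
  2 × C: 1 H each → 2
  2 × N: 2 H each → 4
  2 × O: no H
  1 × C: 3 H
  1 × C: 2 H
  1 × C: no H
  1 × Cl: no H
  1 × N (charge +1): 2 H
  1 × N (aromatic): no H
  1 × O: 1 H
  Total hydrogens = 14.
Net charge +1.
Molecular formula: C10H14ClN4O3+

C10H14ClN4O3+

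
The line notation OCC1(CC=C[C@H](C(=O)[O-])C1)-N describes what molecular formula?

Heavy atoms from the SMILES: 8 C, 1 N, 3 O.
Implicit hydrogens by atom environment:
  3 × C: 2 H each → 6
  3 × C: 1 H each → 3
  2 × C: no H
  1 × N: 2 H
  1 × O: 1 H
  1 × O: no H
  1 × O (charge -1): no H
  Total hydrogens = 12.
Net charge -1.
Molecular formula: C8H12NO3-

C8H12NO3-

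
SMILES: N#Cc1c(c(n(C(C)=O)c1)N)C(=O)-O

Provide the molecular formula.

C8H7N3O3

Heavy atoms from the SMILES: 8 C, 3 N, 3 O.
Implicit hydrogens by atom environment:
  3 × C (aromatic): no H
  3 × C: no H
  2 × O: no H
  1 × C: 3 H
  1 × C (aromatic): 1 H
  1 × N: 2 H
  1 × N (aromatic): no H
  1 × N: no H
  1 × O: 1 H
  Total hydrogens = 7.
Molecular formula: C8H7N3O3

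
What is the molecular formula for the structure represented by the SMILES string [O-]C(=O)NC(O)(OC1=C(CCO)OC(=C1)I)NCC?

Heavy atoms from the SMILES: 10 C, 1 I, 2 N, 6 O.
Implicit hydrogens by atom environment:
  3 × C: 2 H each → 6
  3 × C (aromatic): no H
  2 × C: no H
  2 × N: 1 H each → 2
  2 × O: 1 H each → 2
  2 × O: no H
  1 × C: 3 H
  1 × C (aromatic): 1 H
  1 × I: no H
  1 × O (aromatic): no H
  1 × O (charge -1): no H
  Total hydrogens = 14.
Net charge -1.
Molecular formula: C10H14IN2O6-

C10H14IN2O6-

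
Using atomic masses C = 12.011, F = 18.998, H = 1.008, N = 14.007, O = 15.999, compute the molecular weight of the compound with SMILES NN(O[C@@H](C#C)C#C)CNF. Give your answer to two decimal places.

Molecular formula: C6H8FN3O.
M = 6×12.011 + 1×18.998 + 8×1.008 + 3×14.007 + 1×15.999 = 157.15 g/mol.

157.15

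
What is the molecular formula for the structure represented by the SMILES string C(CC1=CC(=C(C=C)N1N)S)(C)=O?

C9H12N2OS

Heavy atoms from the SMILES: 9 C, 2 N, 1 O, 1 S.
Implicit hydrogens by atom environment:
  3 × C (aromatic): no H
  2 × C: 2 H each → 4
  1 × C: 3 H
  1 × C (aromatic): 1 H
  1 × C: 1 H
  1 × C: no H
  1 × N: 2 H
  1 × N (aromatic): no H
  1 × O: no H
  1 × S: 1 H
  Total hydrogens = 12.
Molecular formula: C9H12N2OS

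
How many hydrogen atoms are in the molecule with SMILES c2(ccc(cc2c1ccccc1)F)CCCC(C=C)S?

Hydrogens are implicit in SMILES; fill each atom to its normal valence:
  8 × C (aromatic): 1 H each → 8
  4 × C: 2 H each → 8
  4 × C (aromatic): no H
  2 × C: 1 H each → 2
  1 × F: no H
  1 × S: 1 H
  Total hydrogens = 19.

19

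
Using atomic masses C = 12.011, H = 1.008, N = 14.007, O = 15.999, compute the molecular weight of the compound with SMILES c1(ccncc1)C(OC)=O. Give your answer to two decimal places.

137.14

Molecular formula: C7H7NO2.
M = 7×12.011 + 7×1.008 + 1×14.007 + 2×15.999 = 137.14 g/mol.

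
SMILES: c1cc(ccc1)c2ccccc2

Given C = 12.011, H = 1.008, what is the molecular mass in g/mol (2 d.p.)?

Molecular formula: C12H10.
M = 12×12.011 + 10×1.008 = 154.21 g/mol.

154.21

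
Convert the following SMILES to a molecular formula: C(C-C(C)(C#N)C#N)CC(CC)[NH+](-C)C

Heavy atoms from the SMILES: 12 C, 3 N.
Implicit hydrogens by atom environment:
  4 × C: 3 H each → 12
  4 × C: 2 H each → 8
  3 × C: no H
  2 × N: no H
  1 × C: 1 H
  1 × N (charge +1): 1 H
  Total hydrogens = 22.
Net charge +1.
Molecular formula: C12H22N3+

C12H22N3+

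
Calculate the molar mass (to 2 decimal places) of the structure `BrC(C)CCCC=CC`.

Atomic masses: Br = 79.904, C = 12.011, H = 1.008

Molecular formula: C8H15Br.
M = 1×79.904 + 8×12.011 + 15×1.008 = 191.11 g/mol.

191.11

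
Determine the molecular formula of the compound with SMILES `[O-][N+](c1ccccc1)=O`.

Heavy atoms from the SMILES: 6 C, 1 N, 2 O.
Implicit hydrogens by atom environment:
  5 × C (aromatic): 1 H each → 5
  1 × C (aromatic): no H
  1 × N (charge +1): no H
  1 × O: no H
  1 × O (charge -1): no H
  Total hydrogens = 5.
Molecular formula: C6H5NO2

C6H5NO2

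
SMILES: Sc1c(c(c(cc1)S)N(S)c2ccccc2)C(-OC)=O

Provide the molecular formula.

Heavy atoms from the SMILES: 14 C, 1 N, 2 O, 3 S.
Implicit hydrogens by atom environment:
  7 × C (aromatic): 1 H each → 7
  5 × C (aromatic): no H
  3 × S: 1 H each → 3
  2 × O: no H
  1 × C: 3 H
  1 × C: no H
  1 × N: no H
  Total hydrogens = 13.
Molecular formula: C14H13NO2S3

C14H13NO2S3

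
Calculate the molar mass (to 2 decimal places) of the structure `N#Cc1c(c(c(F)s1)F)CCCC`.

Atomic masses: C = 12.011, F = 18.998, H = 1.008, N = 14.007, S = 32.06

201.23

Molecular formula: C9H9F2NS.
M = 9×12.011 + 2×18.998 + 9×1.008 + 1×14.007 + 1×32.06 = 201.23 g/mol.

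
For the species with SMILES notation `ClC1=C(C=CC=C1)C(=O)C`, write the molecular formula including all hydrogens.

C8H7ClO

Heavy atoms from the SMILES: 8 C, 1 Cl, 1 O.
Implicit hydrogens by atom environment:
  4 × C (aromatic): 1 H each → 4
  2 × C (aromatic): no H
  1 × C: 3 H
  1 × C: no H
  1 × Cl: no H
  1 × O: no H
  Total hydrogens = 7.
Molecular formula: C8H7ClO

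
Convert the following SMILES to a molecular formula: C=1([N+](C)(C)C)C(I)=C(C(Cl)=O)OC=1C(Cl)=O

Heavy atoms from the SMILES: 9 C, 2 Cl, 1 I, 1 N, 3 O.
Implicit hydrogens by atom environment:
  4 × C (aromatic): no H
  3 × C: 3 H each → 9
  2 × C: no H
  2 × Cl: no H
  2 × O: no H
  1 × I: no H
  1 × N (charge +1): no H
  1 × O (aromatic): no H
  Total hydrogens = 9.
Net charge +1.
Molecular formula: C9H9Cl2INO3+

C9H9Cl2INO3+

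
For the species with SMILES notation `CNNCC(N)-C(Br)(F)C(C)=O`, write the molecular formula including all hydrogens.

Heavy atoms from the SMILES: 1 Br, 6 C, 1 F, 3 N, 1 O.
Implicit hydrogens by atom environment:
  2 × C: 3 H each → 6
  2 × C: no H
  2 × N: 1 H each → 2
  1 × Br: no H
  1 × C: 2 H
  1 × C: 1 H
  1 × F: no H
  1 × N: 2 H
  1 × O: no H
  Total hydrogens = 13.
Molecular formula: C6H13BrFN3O

C6H13BrFN3O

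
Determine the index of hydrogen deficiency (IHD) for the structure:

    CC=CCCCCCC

1

Molecular formula from the SMILES: C9H18.
DoU = (2C + 2 + N − H − X)/2 = (2·9 + 2 + 0 − 18 − 0)/2 = 2/2 = 1.
(Structurally: 0 ring(s) + 1 π bond(s) = 1.)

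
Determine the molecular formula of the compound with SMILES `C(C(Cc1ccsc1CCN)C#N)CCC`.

C13H20N2S

Heavy atoms from the SMILES: 13 C, 2 N, 1 S.
Implicit hydrogens by atom environment:
  6 × C: 2 H each → 12
  2 × C (aromatic): 1 H each → 2
  2 × C (aromatic): no H
  1 × C: 3 H
  1 × C: 1 H
  1 × C: no H
  1 × N: 2 H
  1 × N: no H
  1 × S (aromatic): no H
  Total hydrogens = 20.
Molecular formula: C13H20N2S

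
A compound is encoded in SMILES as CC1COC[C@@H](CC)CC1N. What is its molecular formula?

C9H19NO

Heavy atoms from the SMILES: 9 C, 1 N, 1 O.
Implicit hydrogens by atom environment:
  4 × C: 2 H each → 8
  3 × C: 1 H each → 3
  2 × C: 3 H each → 6
  1 × N: 2 H
  1 × O: no H
  Total hydrogens = 19.
Molecular formula: C9H19NO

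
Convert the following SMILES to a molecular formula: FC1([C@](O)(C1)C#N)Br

C4H3BrFNO

Heavy atoms from the SMILES: 1 Br, 4 C, 1 F, 1 N, 1 O.
Implicit hydrogens by atom environment:
  3 × C: no H
  1 × Br: no H
  1 × C: 2 H
  1 × F: no H
  1 × N: no H
  1 × O: 1 H
  Total hydrogens = 3.
Molecular formula: C4H3BrFNO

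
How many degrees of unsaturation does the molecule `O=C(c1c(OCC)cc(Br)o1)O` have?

Molecular formula from the SMILES: C7H7BrO4.
DoU = (2C + 2 + N − H − X)/2 = (2·7 + 2 + 0 − 7 − 1)/2 = 8/2 = 4.
(Structurally: 1 ring(s) + 3 π bond(s) = 4.)

4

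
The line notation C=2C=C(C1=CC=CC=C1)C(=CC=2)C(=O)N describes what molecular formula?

C13H11NO

Heavy atoms from the SMILES: 13 C, 1 N, 1 O.
Implicit hydrogens by atom environment:
  9 × C (aromatic): 1 H each → 9
  3 × C (aromatic): no H
  1 × C: no H
  1 × N: 2 H
  1 × O: no H
  Total hydrogens = 11.
Molecular formula: C13H11NO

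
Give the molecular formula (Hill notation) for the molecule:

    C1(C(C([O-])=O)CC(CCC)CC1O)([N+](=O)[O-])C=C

C12H18NO5-

Heavy atoms from the SMILES: 12 C, 1 N, 5 O.
Implicit hydrogens by atom environment:
  5 × C: 2 H each → 10
  4 × C: 1 H each → 4
  2 × C: no H
  2 × O: no H
  2 × O (charge -1): no H
  1 × C: 3 H
  1 × N (charge +1): no H
  1 × O: 1 H
  Total hydrogens = 18.
Net charge -1.
Molecular formula: C12H18NO5-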